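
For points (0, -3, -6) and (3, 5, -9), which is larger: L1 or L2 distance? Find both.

L1 = |0 - 3| + |-3 - 5| + |-6 - (-9)| = 3 + 8 + 3 = 14
L2 = √(3² + 8² + 3²) = √82 ≈ 9.0554
L1 ≥ L2 always (equality iff movement is along one axis); L1 > L2 here.
Ratio L1/L2 = 14/√82 ≈ 1.546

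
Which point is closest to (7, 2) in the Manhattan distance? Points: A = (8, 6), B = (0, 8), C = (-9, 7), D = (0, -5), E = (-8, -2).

Distances: d(A) = 5, d(B) = 13, d(C) = 21, d(D) = 14, d(E) = 19. Nearest: A = (8, 6) with distance 5.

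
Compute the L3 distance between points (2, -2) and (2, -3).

(Σ|x_i - y_i|^3)^(1/3) = (|2 - 2|^3 + |-2 - (-3)|^3)^(1/3)
= (0^3 + 1^3)^(1/3) = (0 + 1)^(1/3) = (1)^(1/3) = 1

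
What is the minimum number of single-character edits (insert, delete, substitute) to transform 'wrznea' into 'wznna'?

Let D[i][j] be the edit distance between the first i characters of 'wrznea' and the first j characters of 'wznna', with D[i][0] = i, D[0][j] = j, and D[i][j] = D[i-1][j-1] if the characters match, else 1 + min(D[i-1][j], D[i][j-1], D[i-1][j-1]). Filling the table (rows: prefixes of 'wrznea', columns: prefixes of 'wznna'):
     ε  w  z  n  n  a
  ε  0  1  2  3  4  5
  w  1  0  1  2  3  4
  r  2  1  1  2  3  4
  z  3  2  1  2  3  4
  n  4  3  2  1  2  3
  e  5  4  3  2  2  3
  a  6  5  4  3  3  2
The bottom-right entry gives D[6][5] = 2, so no sequence of fewer than 2 edits works. Backtracking through the table gives one optimal edit sequence (2 edits):
  wrznea → wznea (del r @2)
  wznea → wznna (sub e→n @4)
Edit distance = 2.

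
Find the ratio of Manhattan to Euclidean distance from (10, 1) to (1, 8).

L1 = |10 - 1| + |1 - 8| = 9 + 7 = 16
L2 = √(9² + 7²) = √130 ≈ 11.4018
L1 ≥ L2 always (equality iff movement is along one axis); L1 > L2 here.
Ratio L1/L2 = 16/√130 ≈ 1.4033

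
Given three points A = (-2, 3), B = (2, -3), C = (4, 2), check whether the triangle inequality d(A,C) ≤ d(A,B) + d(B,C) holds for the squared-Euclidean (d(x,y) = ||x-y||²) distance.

d(A,B) = 4² + 6² = 52, d(B,C) = 2² + 5² = 29, d(A,C) = 6² + 1² = 37.
d(A,C) = 37 ≤ 52 + 29 = 81. Triangle inequality is satisfied.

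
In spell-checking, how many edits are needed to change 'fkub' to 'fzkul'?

Let D[i][j] be the edit distance between the first i characters of 'fkub' and the first j characters of 'fzkul', with D[i][0] = i, D[0][j] = j, and D[i][j] = D[i-1][j-1] if the characters match, else 1 + min(D[i-1][j], D[i][j-1], D[i-1][j-1]). Filling the table (rows: prefixes of 'fkub', columns: prefixes of 'fzkul'):
     ε  f  z  k  u  l
  ε  0  1  2  3  4  5
  f  1  0  1  2  3  4
  k  2  1  1  1  2  3
  u  3  2  2  2  1  2
  b  4  3  3  3  2  2
The bottom-right entry gives D[4][5] = 2, so no sequence of fewer than 2 edits works. Backtracking through the table gives one optimal edit sequence (2 edits):
  fkub → fzkub (ins z @2)
  fzkub → fzkul (sub b→l @5)
Edit distance = 2.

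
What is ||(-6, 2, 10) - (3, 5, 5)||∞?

max(|x_i - y_i|) = max(|-6 - 3|, |2 - 5|, |10 - 5|) = max(9, 3, 5) = 9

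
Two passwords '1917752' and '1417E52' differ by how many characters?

Differing positions: 2, 5. Hamming distance = 2.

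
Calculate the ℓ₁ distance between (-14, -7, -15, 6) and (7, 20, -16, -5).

Σ|x_i - y_i| = |-14 - 7| + |-7 - 20| + |-15 - (-16)| + |6 - (-5)| = 21 + 27 + 1 + 11 = 60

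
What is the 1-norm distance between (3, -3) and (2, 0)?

Σ|x_i - y_i| = |3 - 2| + |-3 - 0| = 1 + 3 = 4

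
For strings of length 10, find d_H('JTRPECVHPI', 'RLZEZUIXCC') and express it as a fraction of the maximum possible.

Differing positions: 1, 2, 3, 4, 5, 6, 7, 8, 9, 10. Hamming distance = 10. The maximum possible Hamming distance for length-10 strings is 10, so d_H/10 = 10/10 = 1.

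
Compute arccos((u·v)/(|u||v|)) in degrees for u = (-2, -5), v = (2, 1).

With u = (-2, -5), v = (2, 1):
u·v = (-2)·2 + (-5)·1 = (-4) + (-5) = -9.
|u| = √((-2)² + (-5)²) = √29, |v| = √(2² + 1²) = √5, so |u||v| = √(29·5) = √145.
cos θ = (u·v)/(|u||v|) = -9/√145 ≈ -0.747409
θ = arccos(-0.747409) ≈ 138.37°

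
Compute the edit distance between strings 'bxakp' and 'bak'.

Let D[i][j] be the edit distance between the first i characters of 'bxakp' and the first j characters of 'bak', with D[i][0] = i, D[0][j] = j, and D[i][j] = D[i-1][j-1] if the characters match, else 1 + min(D[i-1][j], D[i][j-1], D[i-1][j-1]). Filling the table (rows: prefixes of 'bxakp', columns: prefixes of 'bak'):
     ε  b  a  k
  ε  0  1  2  3
  b  1  0  1  2
  x  2  1  1  2
  a  3  2  1  2
  k  4  3  2  1
  p  5  4  3  2
The bottom-right entry gives D[5][3] = 2, so no sequence of fewer than 2 edits works. Backtracking through the table gives one optimal edit sequence (2 edits):
  bxakp → bakp (del x @2)
  bakp → bak (del p @4)
Edit distance = 2.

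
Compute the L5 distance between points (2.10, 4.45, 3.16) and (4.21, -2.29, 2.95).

(Σ|x_i - y_i|^5)^(1/5) = (|2.1 - 4.21|^5 + |4.45 - (-2.29)|^5 + |3.16 - 2.95|^5)^(1/5)
= (2.11^5 + 6.74^5 + 0.21^5)^(1/5) ≈ (41.8227 + 13909.1145 + 0.0004)^(1/5) = (13950.9376)^(1/5) ≈ 6.744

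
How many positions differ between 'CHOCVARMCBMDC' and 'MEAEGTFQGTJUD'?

Differing positions: 1, 2, 3, 4, 5, 6, 7, 8, 9, 10, 11, 12, 13. Hamming distance = 13.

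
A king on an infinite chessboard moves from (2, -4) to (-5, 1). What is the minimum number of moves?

max(|x_i - y_i|) = max(|2 - (-5)|, |-4 - 1|) = max(7, 5) = 7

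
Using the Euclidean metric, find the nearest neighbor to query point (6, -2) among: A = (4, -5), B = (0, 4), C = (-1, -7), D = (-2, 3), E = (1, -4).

Distances: d(A) ≈ 3.6056, d(B) ≈ 8.4853, d(C) ≈ 8.6023, d(D) ≈ 9.434, d(E) ≈ 5.3852. Nearest: A = (4, -5) with distance 3.6056.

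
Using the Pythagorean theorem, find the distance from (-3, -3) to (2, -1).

√(Σ(x_i - y_i)²) = √((-3 - 2)² + (-3 - (-1))²)
= √((-5)² + (-2)²) = √(25 + 4) = √29 ≈ 5.3852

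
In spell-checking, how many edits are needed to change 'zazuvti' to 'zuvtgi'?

Let D[i][j] be the edit distance between the first i characters of 'zazuvti' and the first j characters of 'zuvtgi', with D[i][0] = i, D[0][j] = j, and D[i][j] = D[i-1][j-1] if the characters match, else 1 + min(D[i-1][j], D[i][j-1], D[i-1][j-1]). Filling the table (rows: prefixes of 'zazuvti', columns: prefixes of 'zuvtgi'):
     ε  z  u  v  t  g  i
  ε  0  1  2  3  4  5  6
  z  1  0  1  2  3  4  5
  a  2  1  1  2  3  4  5
  z  3  2  2  2  3  4  5
  u  4  3  2  3  3  4  5
  v  5  4  3  2  3  4  5
  t  6  5  4  3  2  3  4
  i  7  6  5  4  3  3  3
The bottom-right entry gives D[7][6] = 3, so no sequence of fewer than 3 edits works. Backtracking through the table gives one optimal edit sequence (3 edits):
  zazuvti → azuvti (del z @1)
  azuvti → zuvti (del a @1)
  zuvti → zuvtgi (ins g @5)
Edit distance = 3.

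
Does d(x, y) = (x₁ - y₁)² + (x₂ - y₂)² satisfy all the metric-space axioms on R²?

No. The squared Euclidean distance fails the triangle inequality. Counterexample: x = (0, 0), y = (3, 3), z = (6, 6). d(x,z) = 6² + 6² = 72, but d(x,y) + d(y,z) = (3² + 3²) + (3² + 3²) = 18 + 18 = 36. Since 72 > 36, the triangle inequality is violated. (Note: √d, the ordinary Euclidean distance, IS a metric.)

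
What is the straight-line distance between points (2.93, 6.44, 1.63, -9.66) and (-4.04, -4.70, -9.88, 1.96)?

√(Σ(x_i - y_i)²) = √((2.93 - (-4.04))² + (6.44 - (-4.7))² + (1.63 - (-9.88))² + (-9.66 - 1.96)²)
= √(6.97² + 11.14² + 11.51² + (-11.62)²) = √(48.5809 + 124.0996 + 132.4801 + 135.0244) = √440.185 ≈ 20.9806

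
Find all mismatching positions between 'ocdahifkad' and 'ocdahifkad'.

Differing positions: none. Hamming distance = 0.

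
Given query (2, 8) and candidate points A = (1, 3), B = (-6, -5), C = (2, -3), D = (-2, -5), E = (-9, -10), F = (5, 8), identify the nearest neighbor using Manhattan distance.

Distances: d(A) = 6, d(B) = 21, d(C) = 11, d(D) = 17, d(E) = 29, d(F) = 3. Nearest: F = (5, 8) with distance 3.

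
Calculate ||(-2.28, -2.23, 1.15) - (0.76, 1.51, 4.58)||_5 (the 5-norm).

(Σ|x_i - y_i|^5)^(1/5) = (|-2.28 - 0.76|^5 + |-2.23 - 1.51|^5 + |1.15 - 4.58|^5)^(1/5)
= (3.04^5 + 3.74^5 + 3.43^5)^(1/5) ≈ (259.6378 + 731.742 + 474.7562)^(1/5) = (1466.136)^(1/5) ≈ 4.2977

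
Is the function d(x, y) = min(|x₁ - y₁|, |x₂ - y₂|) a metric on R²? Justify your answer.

No. d fails identity of indiscernibles: take x = (3, 0) and y = (3, 3). Then d(x,y) = min(|3 - 3|, |0 - 3|) = min(0, 3) = 0, yet x ≠ y.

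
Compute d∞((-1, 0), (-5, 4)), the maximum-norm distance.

max(|x_i - y_i|) = max(|-1 - (-5)|, |0 - 4|) = max(4, 4) = 4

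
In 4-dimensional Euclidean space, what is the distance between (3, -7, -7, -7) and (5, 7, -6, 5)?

√(Σ(x_i - y_i)²) = √((3 - 5)² + (-7 - 7)² + (-7 - (-6))² + (-7 - 5)²)
= √((-2)² + (-14)² + (-1)² + (-12)²) = √(4 + 196 + 1 + 144) = √345 ≈ 18.5742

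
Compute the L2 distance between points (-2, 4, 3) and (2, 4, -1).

(Σ|x_i - y_i|^2)^(1/2) = (|-2 - 2|^2 + |4 - 4|^2 + |3 - (-1)|^2)^(1/2)
= (4^2 + 0^2 + 4^2)^(1/2) = (16 + 0 + 16)^(1/2) = (32)^(1/2) ≈ 5.6569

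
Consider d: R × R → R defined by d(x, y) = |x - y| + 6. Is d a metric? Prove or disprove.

No. d fails identity of indiscernibles (specifically d(x,x) = 0): d(6, 6) = |6 - 6| + 6 = 0 + 6 = 6 ≠ 0.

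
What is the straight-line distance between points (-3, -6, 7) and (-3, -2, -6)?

√(Σ(x_i - y_i)²) = √((-3 - (-3))² + (-6 - (-2))² + (7 - (-6))²)
= √(0² + (-4)² + 13²) = √(0 + 16 + 169) = √185 ≈ 13.6015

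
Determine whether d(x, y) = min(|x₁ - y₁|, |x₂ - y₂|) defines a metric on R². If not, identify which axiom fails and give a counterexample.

No. d fails identity of indiscernibles: take x = (2, 0) and y = (2, 8). Then d(x,y) = min(|2 - 2|, |0 - 8|) = min(0, 8) = 0, yet x ≠ y.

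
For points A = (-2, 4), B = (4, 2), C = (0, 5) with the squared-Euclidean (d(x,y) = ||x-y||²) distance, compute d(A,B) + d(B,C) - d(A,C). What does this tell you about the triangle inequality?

d(A,B) = 6² + 2² = 40, d(B,C) = 4² + 3² = 25, d(A,C) = 2² + 1² = 5.
d(A,B) + d(B,C) - d(A,C) = 40 + 25 - 5 = 65 - 5 = 60. This is ≥ 0, so the triangle inequality holds for these points.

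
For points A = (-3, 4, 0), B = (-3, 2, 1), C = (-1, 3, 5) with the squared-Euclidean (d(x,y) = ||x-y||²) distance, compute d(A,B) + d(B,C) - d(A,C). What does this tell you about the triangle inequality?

d(A,B) = 0² + 2² + 1² = 5, d(B,C) = 2² + 1² + 4² = 21, d(A,C) = 2² + 1² + 5² = 30.
d(A,B) + d(B,C) - d(A,C) = 5 + 21 - 30 = 26 - 30 = -4. This is < 0, so the triangle inequality FAILS for these points (squared-Euclidean is not a metric).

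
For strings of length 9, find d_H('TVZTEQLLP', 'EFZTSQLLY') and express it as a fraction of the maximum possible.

Differing positions: 1, 2, 5, 9. Hamming distance = 4. The maximum possible Hamming distance for length-9 strings is 9, so d_H/9 = 4/9 ≈ 0.4444.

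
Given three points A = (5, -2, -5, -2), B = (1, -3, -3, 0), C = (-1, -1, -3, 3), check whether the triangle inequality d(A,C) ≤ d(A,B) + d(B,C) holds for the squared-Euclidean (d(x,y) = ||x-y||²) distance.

d(A,B) = 4² + 1² + 2² + 2² = 25, d(B,C) = 2² + 2² + 0² + 3² = 17, d(A,C) = 6² + 1² + 2² + 5² = 66.
d(A,C) = 66 > 25 + 17 = 42. Triangle inequality is VIOLATED. (Squared-Euclidean is not a metric — this is a counterexample.)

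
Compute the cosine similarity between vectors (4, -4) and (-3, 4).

With u = (4, -4), v = (-3, 4):
u·v = 4·(-3) + (-4)·4 = (-12) + (-16) = -28.
|u| = √(4² + (-4)²) = √32, |v| = √((-3)² + 4²) = √25, so |u||v| = √(32·25) = √800.
cos θ = (u·v)/(|u||v|) = -28/√800 ≈ -0.9899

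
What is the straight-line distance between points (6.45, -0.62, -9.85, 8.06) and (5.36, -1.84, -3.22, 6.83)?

√(Σ(x_i - y_i)²) = √((6.45 - 5.36)² + (-0.62 - (-1.84))² + (-9.85 - (-3.22))² + (8.06 - 6.83)²)
= √(1.09² + 1.22² + (-6.63)² + 1.23²) = √(1.1881 + 1.4884 + 43.9569 + 1.5129) = √48.1463 ≈ 6.9388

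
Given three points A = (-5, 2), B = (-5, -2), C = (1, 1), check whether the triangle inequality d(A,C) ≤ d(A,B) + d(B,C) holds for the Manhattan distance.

d(A,B) = 0 + 4 = 4, d(B,C) = 6 + 3 = 9, d(A,C) = 6 + 1 = 7.
d(A,C) = 7 ≤ 4 + 9 = 13. Triangle inequality is satisfied.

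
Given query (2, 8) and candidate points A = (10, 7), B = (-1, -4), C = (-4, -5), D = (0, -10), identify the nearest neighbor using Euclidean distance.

Distances: d(A) ≈ 8.0623, d(B) ≈ 12.3693, d(C) ≈ 14.3178, d(D) ≈ 18.1108. Nearest: A = (10, 7) with distance 8.0623.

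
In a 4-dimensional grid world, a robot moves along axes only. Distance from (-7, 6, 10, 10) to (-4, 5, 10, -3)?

Σ|x_i - y_i| = |-7 - (-4)| + |6 - 5| + |10 - 10| + |10 - (-3)| = 3 + 1 + 0 + 13 = 17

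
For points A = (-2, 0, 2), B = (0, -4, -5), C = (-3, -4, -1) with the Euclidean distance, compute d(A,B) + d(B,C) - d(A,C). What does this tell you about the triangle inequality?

d(A,B) = √(2² + 4² + 7²) = √69 ≈ 8.3066, d(B,C) = √(3² + 0² + 4²) = √25 = 5, d(A,C) = √(1² + 4² + 3²) = √26 ≈ 5.099.
d(A,B) + d(B,C) - d(A,C) = 8.3066 + 5 - 5.099 = 13.3066 - 5.099 = 8.2076 (to 4 decimal places). This is ≥ 0, so the triangle inequality holds for these points.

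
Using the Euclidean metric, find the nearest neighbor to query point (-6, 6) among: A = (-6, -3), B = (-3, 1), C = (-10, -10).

Distances: d(A) = 9, d(B) ≈ 5.831, d(C) ≈ 16.4924. Nearest: B = (-3, 1) with distance 5.831.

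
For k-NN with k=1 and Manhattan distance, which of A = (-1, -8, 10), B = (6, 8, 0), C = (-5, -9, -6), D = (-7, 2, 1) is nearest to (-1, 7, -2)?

Distances: d(A) = 27, d(B) = 10, d(C) = 24, d(D) = 14. Nearest: B = (6, 8, 0) with distance 10.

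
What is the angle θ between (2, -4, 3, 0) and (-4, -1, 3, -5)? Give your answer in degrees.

With u = (2, -4, 3, 0), v = (-4, -1, 3, -5):
u·v = 2·(-4) + (-4)·(-1) + 3·3 + 0·(-5) = (-8) + 4 + 9 + 0 = 5.
|u| = √(2² + (-4)² + 3² + 0²) = √29, |v| = √((-4)² + (-1)² + 3² + (-5)²) = √51, so |u||v| = √(29·51) = √1479.
cos θ = (u·v)/(|u||v|) = 5/√1479 ≈ 0.130013
θ = arccos(0.130013) ≈ 82.53°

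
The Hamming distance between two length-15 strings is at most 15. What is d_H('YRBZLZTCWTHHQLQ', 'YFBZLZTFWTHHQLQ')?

Differing positions: 2, 8. Hamming distance = 2. The maximum possible Hamming distance for length-15 strings is 15, so d_H/15 = 2/15 ≈ 0.1333.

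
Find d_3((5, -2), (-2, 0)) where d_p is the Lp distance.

(Σ|x_i - y_i|^3)^(1/3) = (|5 - (-2)|^3 + |-2 - 0|^3)^(1/3)
= (7^3 + 2^3)^(1/3) = (343 + 8)^(1/3) = (351)^(1/3) ≈ 7.054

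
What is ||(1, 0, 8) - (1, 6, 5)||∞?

max(|x_i - y_i|) = max(|1 - 1|, |0 - 6|, |8 - 5|) = max(0, 6, 3) = 6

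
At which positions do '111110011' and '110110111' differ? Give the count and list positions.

Differing positions: 3, 7. Hamming distance = 2.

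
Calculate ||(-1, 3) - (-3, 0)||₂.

√(Σ(x_i - y_i)²) = √((-1 - (-3))² + (3 - 0)²)
= √(2² + 3²) = √(4 + 9) = √13 ≈ 3.6056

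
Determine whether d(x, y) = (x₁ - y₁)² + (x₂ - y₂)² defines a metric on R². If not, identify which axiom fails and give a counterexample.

No. The squared Euclidean distance fails the triangle inequality. Counterexample: x = (0, 0), y = (3, 4), z = (6, 8). d(x,z) = 6² + 8² = 100, but d(x,y) + d(y,z) = (3² + 4²) + (3² + 4²) = 25 + 25 = 50. Since 100 > 50, the triangle inequality is violated. (Note: √d, the ordinary Euclidean distance, IS a metric.)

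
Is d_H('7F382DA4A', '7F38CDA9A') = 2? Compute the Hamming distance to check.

Differing positions: 5, 8. Hamming distance = 2, so the claim is true.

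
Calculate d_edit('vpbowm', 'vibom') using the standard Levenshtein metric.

Let D[i][j] be the edit distance between the first i characters of 'vpbowm' and the first j characters of 'vibom', with D[i][0] = i, D[0][j] = j, and D[i][j] = D[i-1][j-1] if the characters match, else 1 + min(D[i-1][j], D[i][j-1], D[i-1][j-1]). Filling the table (rows: prefixes of 'vpbowm', columns: prefixes of 'vibom'):
     ε  v  i  b  o  m
  ε  0  1  2  3  4  5
  v  1  0  1  2  3  4
  p  2  1  1  2  3  4
  b  3  2  2  1  2  3
  o  4  3  3  2  1  2
  w  5  4  4  3  2  2
  m  6  5  5  4  3  2
The bottom-right entry gives D[6][5] = 2, so no sequence of fewer than 2 edits works. Backtracking through the table gives one optimal edit sequence (2 edits):
  vpbowm → vibowm (sub p→i @2)
  vibowm → vibom (del w @5)
Edit distance = 2.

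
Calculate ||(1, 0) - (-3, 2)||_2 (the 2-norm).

(Σ|x_i - y_i|^2)^(1/2) = (|1 - (-3)|^2 + |0 - 2|^2)^(1/2)
= (4^2 + 2^2)^(1/2) = (16 + 4)^(1/2) = (20)^(1/2) ≈ 4.4721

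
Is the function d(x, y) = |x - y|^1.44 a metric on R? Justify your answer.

No. d(x,y) = |x-y|^1.44 fails the triangle inequality since p = 1.44 > 1. Counterexample: x = 3, y = 11, z = 12. d(x,z) = |3 - 12|^1.44 = 9^1.44 ≈ 23.6651, but d(x,y) + d(y,z) = 8^1.44 + 1^1.44 ≈ 19.9733 + 1 = 20.9733. Since 23.6651 > 20.9733, the triangle inequality is violated.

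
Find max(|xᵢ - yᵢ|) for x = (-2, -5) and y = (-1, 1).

max(|x_i - y_i|) = max(|-2 - (-1)|, |-5 - 1|) = max(1, 6) = 6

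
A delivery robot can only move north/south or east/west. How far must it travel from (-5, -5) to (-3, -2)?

Σ|x_i - y_i| = |-5 - (-3)| + |-5 - (-2)| = 2 + 3 = 5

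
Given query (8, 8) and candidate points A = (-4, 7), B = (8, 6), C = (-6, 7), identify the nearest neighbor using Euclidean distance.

Distances: d(A) ≈ 12.0416, d(B) = 2, d(C) ≈ 14.0357. Nearest: B = (8, 6) with distance 2.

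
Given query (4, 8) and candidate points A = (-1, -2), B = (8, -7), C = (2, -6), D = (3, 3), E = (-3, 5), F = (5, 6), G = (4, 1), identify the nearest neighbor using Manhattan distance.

Distances: d(A) = 15, d(B) = 19, d(C) = 16, d(D) = 6, d(E) = 10, d(F) = 3, d(G) = 7. Nearest: F = (5, 6) with distance 3.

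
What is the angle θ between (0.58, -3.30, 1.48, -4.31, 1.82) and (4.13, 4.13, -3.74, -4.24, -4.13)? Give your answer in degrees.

With u = (0.58, -3.30, 1.48, -4.31, 1.82), v = (4.13, 4.13, -3.74, -4.24, -4.13):
u·v = 0.58·4.13 + (-3.3)·4.13 + 1.48·(-3.74) + (-4.31)·(-4.24) + 1.82·(-4.13) = 2.3954 + (-13.629) + (-5.5352) + 18.2744 + (-7.5166) = -6.011.
|u| = √(0.58² + (-3.3)² + 1.48² + (-4.31)² + 1.82²) = √(0.3364 + 10.89 + 2.1904 + 18.5761 + 3.3124) = √35.3053, |v| = √(4.13² + 4.13² + (-3.74)² + (-4.24)² + (-4.13)²) = √(17.0569 + 17.0569 + 13.9876 + 17.9776 + 17.0569) = √83.1359.
cos θ = (u·v)/(|u||v|) = -6.011/(√35.3053·√83.1359) ≈ -0.110951
θ = arccos(-0.110951) ≈ 96.37°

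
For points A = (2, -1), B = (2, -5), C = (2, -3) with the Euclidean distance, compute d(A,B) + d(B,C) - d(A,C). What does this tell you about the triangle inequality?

d(A,B) = √(0² + 4²) = √16 = 4, d(B,C) = √(0² + 2²) = √4 = 2, d(A,C) = √(0² + 2²) = √4 = 2.
d(A,B) + d(B,C) - d(A,C) = 4 + 2 - 2 = 6 - 2 = 4. This is ≥ 0, so the triangle inequality holds for these points.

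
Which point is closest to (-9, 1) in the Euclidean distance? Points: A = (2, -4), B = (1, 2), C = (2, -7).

Distances: d(A) ≈ 12.083, d(B) ≈ 10.0499, d(C) ≈ 13.6015. Nearest: B = (1, 2) with distance 10.0499.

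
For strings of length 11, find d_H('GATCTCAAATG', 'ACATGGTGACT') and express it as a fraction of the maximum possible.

Differing positions: 1, 2, 3, 4, 5, 6, 7, 8, 10, 11. Hamming distance = 10. The maximum possible Hamming distance for length-11 strings is 11, so d_H/11 = 10/11 ≈ 0.9091.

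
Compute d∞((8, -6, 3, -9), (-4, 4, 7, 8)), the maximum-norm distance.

max(|x_i - y_i|) = max(|8 - (-4)|, |-6 - 4|, |3 - 7|, |-9 - 8|) = max(12, 10, 4, 17) = 17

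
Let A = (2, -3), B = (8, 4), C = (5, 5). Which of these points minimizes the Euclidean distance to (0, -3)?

Distances: d(A) = 2, d(B) ≈ 10.6301, d(C) ≈ 9.434. Nearest: A = (2, -3) with distance 2.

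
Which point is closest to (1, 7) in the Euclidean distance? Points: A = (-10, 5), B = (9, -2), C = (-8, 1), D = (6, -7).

Distances: d(A) ≈ 11.1803, d(B) ≈ 12.0416, d(C) ≈ 10.8167, d(D) ≈ 14.8661. Nearest: C = (-8, 1) with distance 10.8167.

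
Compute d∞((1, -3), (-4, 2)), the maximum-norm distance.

max(|x_i - y_i|) = max(|1 - (-4)|, |-3 - 2|) = max(5, 5) = 5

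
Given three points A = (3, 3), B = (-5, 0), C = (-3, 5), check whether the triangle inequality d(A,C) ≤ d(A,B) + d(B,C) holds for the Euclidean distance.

d(A,B) = √(8² + 3²) = √73 ≈ 8.544, d(B,C) = √(2² + 5²) = √29 ≈ 5.3852, d(A,C) = √(6² + 2²) = √40 ≈ 6.3246.
d(A,C) ≈ 6.3246 ≤ 8.544 + 5.3852 = 13.9292. Triangle inequality is satisfied.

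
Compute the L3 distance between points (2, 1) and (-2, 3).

(Σ|x_i - y_i|^3)^(1/3) = (|2 - (-2)|^3 + |1 - 3|^3)^(1/3)
= (4^3 + 2^3)^(1/3) = (64 + 8)^(1/3) = (72)^(1/3) ≈ 4.1602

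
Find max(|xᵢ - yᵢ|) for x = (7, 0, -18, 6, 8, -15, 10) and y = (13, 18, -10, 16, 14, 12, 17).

max(|x_i - y_i|) = max(|7 - 13|, |0 - 18|, |-18 - (-10)|, |6 - 16|, |8 - 14|, |-15 - 12|, |10 - 17|) = max(6, 18, 8, 10, 6, 27, 7) = 27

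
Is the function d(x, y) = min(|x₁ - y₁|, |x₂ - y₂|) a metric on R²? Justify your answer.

No. d fails identity of indiscernibles: take x = (5, 0) and y = (5, 4). Then d(x,y) = min(|5 - 5|, |0 - 4|) = min(0, 4) = 0, yet x ≠ y.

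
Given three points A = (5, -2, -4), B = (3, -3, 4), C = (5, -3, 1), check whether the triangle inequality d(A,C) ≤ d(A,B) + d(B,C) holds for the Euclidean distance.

d(A,B) = √(2² + 1² + 8²) = √69 ≈ 8.3066, d(B,C) = √(2² + 0² + 3²) = √13 ≈ 3.6056, d(A,C) = √(0² + 1² + 5²) = √26 ≈ 5.099.
d(A,C) ≈ 5.099 ≤ 8.3066 + 3.6056 = 11.9122. Triangle inequality is satisfied.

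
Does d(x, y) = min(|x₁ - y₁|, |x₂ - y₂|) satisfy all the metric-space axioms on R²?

No. d fails identity of indiscernibles: take x = (0, 0) and y = (0, 7). Then d(x,y) = min(|0 - 0|, |0 - 7|) = min(0, 7) = 0, yet x ≠ y.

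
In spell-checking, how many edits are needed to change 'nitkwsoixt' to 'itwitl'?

Let D[i][j] be the edit distance between the first i characters of 'nitkwsoixt' and the first j characters of 'itwitl', with D[i][0] = i, D[0][j] = j, and D[i][j] = D[i-1][j-1] if the characters match, else 1 + min(D[i-1][j], D[i][j-1], D[i-1][j-1]). Filling the table (rows: prefixes of 'nitkwsoixt', columns: prefixes of 'itwitl'):
     ε  i  t  w  i  t  l
  ε  0  1  2  3  4  5  6
  n  1  1  2  3  4  5  6
  i  2  1  2  3  3  4  5
  t  3  2  1  2  3  3  4
  k  4  3  2  2  3  4  4
  w  5  4  3  2  3  4  5
  s  6  5  4  3  3  4  5
  o  7  6  5  4  4  4  5
  i  8  7  6  5  4  5  5
  x  9  8  7  6  5  5  6
  t 10  9  8  7  6  5  6
The bottom-right entry gives D[10][6] = 6, so no sequence of fewer than 6 edits works. Backtracking through the table gives one optimal edit sequence (6 edits):
  nitkwsoixt → itkwsoixt (del n @1)
  itkwsoixt → itwsoixt (del k @3)
  itwsoixt → itwoixt (del s @4)
  itwoixt → itwixt (del o @4)
  itwixt → itwitt (sub x→t @5)
  itwitt → itwitl (sub t→l @6)
Edit distance = 6.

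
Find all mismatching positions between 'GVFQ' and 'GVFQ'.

Differing positions: none. Hamming distance = 0.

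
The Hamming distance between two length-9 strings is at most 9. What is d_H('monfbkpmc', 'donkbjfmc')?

Differing positions: 1, 4, 6, 7. Hamming distance = 4. The maximum possible Hamming distance for length-9 strings is 9, so d_H/9 = 4/9 ≈ 0.4444.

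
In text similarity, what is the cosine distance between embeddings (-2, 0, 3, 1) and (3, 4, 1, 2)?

With u = (-2, 0, 3, 1), v = (3, 4, 1, 2):
u·v = (-2)·3 + 0·4 + 3·1 + 1·2 = (-6) + 0 + 3 + 2 = -1.
|u| = √((-2)² + 0² + 3² + 1²) = √14, |v| = √(3² + 4² + 1² + 2²) = √30, so |u||v| = √(14·30) = √420.
cos θ = (u·v)/(|u||v|) = -1/√420 ≈ -0.0488
Cosine distance = 1 - cos θ ≈ 1 - (-0.0488) = 1.0488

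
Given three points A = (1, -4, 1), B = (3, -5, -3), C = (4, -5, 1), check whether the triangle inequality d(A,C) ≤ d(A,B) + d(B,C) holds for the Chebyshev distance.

d(A,B) = max(2, 1, 4) = 4, d(B,C) = max(1, 0, 4) = 4, d(A,C) = max(3, 1, 0) = 3.
d(A,C) = 3 ≤ 4 + 4 = 8. Triangle inequality is satisfied.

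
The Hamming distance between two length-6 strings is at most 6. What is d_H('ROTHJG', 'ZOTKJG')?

Differing positions: 1, 4. Hamming distance = 2. The maximum possible Hamming distance for length-6 strings is 6, so d_H/6 = 2/6 ≈ 0.3333.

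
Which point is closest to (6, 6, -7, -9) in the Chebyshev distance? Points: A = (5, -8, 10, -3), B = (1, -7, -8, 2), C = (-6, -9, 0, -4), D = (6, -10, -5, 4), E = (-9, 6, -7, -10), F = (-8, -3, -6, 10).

Distances: d(A) = 17, d(B) = 13, d(C) = 15, d(D) = 16, d(E) = 15, d(F) = 19. Nearest: B = (1, -7, -8, 2) with distance 13.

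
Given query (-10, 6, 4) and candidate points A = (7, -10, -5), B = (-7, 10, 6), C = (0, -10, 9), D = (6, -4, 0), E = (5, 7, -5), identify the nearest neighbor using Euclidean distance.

Distances: d(A) ≈ 25.02, d(B) ≈ 5.3852, d(C) ≈ 19.5192, d(D) ≈ 19.2873, d(E) ≈ 17.5214. Nearest: B = (-7, 10, 6) with distance 5.3852.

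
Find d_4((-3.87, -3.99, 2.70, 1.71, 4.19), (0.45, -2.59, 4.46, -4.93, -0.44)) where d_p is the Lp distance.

(Σ|x_i - y_i|^4)^(1/4) = (|-3.87 - 0.45|^4 + |-3.99 - (-2.59)|^4 + |2.7 - 4.46|^4 + |1.71 - (-4.93)|^4 + |4.19 - (-0.44)|^4)^(1/4)
= (4.32^4 + 1.4^4 + 1.76^4 + 6.64^4 + 4.63^4)^(1/4) ≈ (348.2852 + 3.8416 + 9.5951 + 1943.8928 + 459.5407)^(1/4) = (2765.1554)^(1/4) ≈ 7.2515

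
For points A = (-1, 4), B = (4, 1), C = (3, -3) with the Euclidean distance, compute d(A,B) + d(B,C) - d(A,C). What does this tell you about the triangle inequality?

d(A,B) = √(5² + 3²) = √34 ≈ 5.831, d(B,C) = √(1² + 4²) = √17 ≈ 4.1231, d(A,C) = √(4² + 7²) = √65 ≈ 8.0623.
d(A,B) + d(B,C) - d(A,C) = 5.831 + 4.1231 - 8.0623 = 9.9541 - 8.0623 = 1.8918 (to 4 decimal places). This is ≥ 0, so the triangle inequality holds for these points.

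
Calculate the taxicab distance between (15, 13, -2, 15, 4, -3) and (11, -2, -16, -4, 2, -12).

Σ|x_i - y_i| = |15 - 11| + |13 - (-2)| + |-2 - (-16)| + |15 - (-4)| + |4 - 2| + |-3 - (-12)| = 4 + 15 + 14 + 19 + 2 + 9 = 63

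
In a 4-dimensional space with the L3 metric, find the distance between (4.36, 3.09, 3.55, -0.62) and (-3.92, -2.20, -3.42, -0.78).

(Σ|x_i - y_i|^3)^(1/3) = (|4.36 - (-3.92)|^3 + |3.09 - (-2.2)|^3 + |3.55 - (-3.42)|^3 + |-0.62 - (-0.78)|^3)^(1/3)
= (8.28^3 + 5.29^3 + 6.97^3 + 0.16^3)^(1/3) ≈ (567.6636 + 148.0359 + 338.6089 + 0.0041)^(1/3) = (1054.3125)^(1/3) ≈ 10.1779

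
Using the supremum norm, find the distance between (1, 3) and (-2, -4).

max(|x_i - y_i|) = max(|1 - (-2)|, |3 - (-4)|) = max(3, 7) = 7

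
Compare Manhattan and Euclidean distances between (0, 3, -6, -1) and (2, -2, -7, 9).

L1 = |0 - 2| + |3 - (-2)| + |-6 - (-7)| + |-1 - 9| = 2 + 5 + 1 + 10 = 18
L2 = √(2² + 5² + 1² + 10²) = √130 ≈ 11.4018
L1 ≥ L2 always (equality iff movement is along one axis); L1 > L2 here.
Ratio L1/L2 = 18/√130 ≈ 1.5787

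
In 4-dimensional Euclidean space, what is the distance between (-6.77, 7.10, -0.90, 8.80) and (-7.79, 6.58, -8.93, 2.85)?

√(Σ(x_i - y_i)²) = √((-6.77 - (-7.79))² + (7.1 - 6.58)² + (-0.9 - (-8.93))² + (8.8 - 2.85)²)
= √(1.02² + 0.52² + 8.03² + 5.95²) = √(1.0404 + 0.2704 + 64.4809 + 35.4025) = √101.1942 ≈ 10.0595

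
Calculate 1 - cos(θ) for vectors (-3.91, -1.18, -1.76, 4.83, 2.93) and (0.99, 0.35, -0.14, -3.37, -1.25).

With u = (-3.91, -1.18, -1.76, 4.83, 2.93), v = (0.99, 0.35, -0.14, -3.37, -1.25):
u·v = (-3.91)·0.99 + (-1.18)·0.35 + (-1.76)·(-0.14) + 4.83·(-3.37) + 2.93·(-1.25) = (-3.8709) + (-0.413) + 0.2464 + (-16.2771) + (-3.6625) = -23.9771.
|u| = √((-3.91)² + (-1.18)² + (-1.76)² + 4.83² + 2.93²) = √(15.2881 + 1.3924 + 3.0976 + 23.3289 + 8.5849) = √51.6919, |v| = √(0.99² + 0.35² + (-0.14)² + (-3.37)² + (-1.25)²) = √(0.9801 + 0.1225 + 0.0196 + 11.3569 + 1.5625) = √14.0416.
cos θ = (u·v)/(|u||v|) = -23.9771/(√51.6919·√14.0416) ≈ -0.89
Cosine distance = 1 - cos θ ≈ 1 - (-0.89) = 1.89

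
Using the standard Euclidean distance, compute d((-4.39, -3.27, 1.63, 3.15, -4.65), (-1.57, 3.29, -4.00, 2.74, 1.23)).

(Σ|x_i - y_i|^2)^(1/2) = (|-4.39 - (-1.57)|^2 + |-3.27 - 3.29|^2 + |1.63 - (-4)|^2 + |3.15 - 2.74|^2 + |-4.65 - 1.23|^2)^(1/2)
= (2.82^2 + 6.56^2 + 5.63^2 + 0.41^2 + 5.88^2)^(1/2) = (7.9524 + 43.0336 + 31.6969 + 0.1681 + 34.5744)^(1/2) = (117.4254)^(1/2) ≈ 10.8363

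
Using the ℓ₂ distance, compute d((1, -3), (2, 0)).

(Σ|x_i - y_i|^2)^(1/2) = (|1 - 2|^2 + |-3 - 0|^2)^(1/2)
= (1^2 + 3^2)^(1/2) = (1 + 9)^(1/2) = (10)^(1/2) ≈ 3.1623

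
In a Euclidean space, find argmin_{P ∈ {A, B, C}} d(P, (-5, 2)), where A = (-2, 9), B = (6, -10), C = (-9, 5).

Distances: d(A) ≈ 7.6158, d(B) ≈ 16.2788, d(C) = 5. Nearest: C = (-9, 5) with distance 5.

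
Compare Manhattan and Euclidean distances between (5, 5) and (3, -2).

L1 = |5 - 3| + |5 - (-2)| = 2 + 7 = 9
L2 = √(2² + 7²) = √53 ≈ 7.2801
L1 ≥ L2 always (equality iff movement is along one axis); L1 > L2 here.
Ratio L1/L2 = 9/√53 ≈ 1.2362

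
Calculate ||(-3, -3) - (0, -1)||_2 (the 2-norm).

(Σ|x_i - y_i|^2)^(1/2) = (|-3 - 0|^2 + |-3 - (-1)|^2)^(1/2)
= (3^2 + 2^2)^(1/2) = (9 + 4)^(1/2) = (13)^(1/2) ≈ 3.6056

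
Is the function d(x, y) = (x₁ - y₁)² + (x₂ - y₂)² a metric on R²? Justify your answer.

No. The squared Euclidean distance fails the triangle inequality. Counterexample: x = (0, 0), y = (1, 4), z = (2, 8). d(x,z) = 2² + 8² = 68, but d(x,y) + d(y,z) = (1² + 4²) + (1² + 4²) = 17 + 17 = 34. Since 68 > 34, the triangle inequality is violated. (Note: √d, the ordinary Euclidean distance, IS a metric.)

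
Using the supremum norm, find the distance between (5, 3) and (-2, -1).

max(|x_i - y_i|) = max(|5 - (-2)|, |3 - (-1)|) = max(7, 4) = 7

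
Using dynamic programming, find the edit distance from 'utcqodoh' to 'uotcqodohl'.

Let D[i][j] be the edit distance between the first i characters of 'utcqodoh' and the first j characters of 'uotcqodohl', with D[i][0] = i, D[0][j] = j, and D[i][j] = D[i-1][j-1] if the characters match, else 1 + min(D[i-1][j], D[i][j-1], D[i-1][j-1]). Filling the table (rows: prefixes of 'utcqodoh', columns: prefixes of 'uotcqodohl'):
     ε  u  o  t  c  q  o  d  o  h  l
  ε  0  1  2  3  4  5  6  7  8  9 10
  u  1  0  1  2  3  4  5  6  7  8  9
  t  2  1  1  1  2  3  4  5  6  7  8
  c  3  2  2  2  1  2  3  4  5  6  7
  q  4  3  3  3  2  1  2  3  4  5  6
  o  5  4  3  4  3  2  1  2  3  4  5
  d  6  5  4  4  4  3  2  1  2  3  4
  o  7  6  5  5  5  4  3  2  1  2  3
  h  8  7  6  6  6  5  4  3  2  1  2
The bottom-right entry gives D[8][10] = 2, so no sequence of fewer than 2 edits works. Backtracking through the table gives one optimal edit sequence (2 edits):
  utcqodoh → uotcqodoh (ins o @2)
  uotcqodoh → uotcqodohl (ins l @10)
Edit distance = 2.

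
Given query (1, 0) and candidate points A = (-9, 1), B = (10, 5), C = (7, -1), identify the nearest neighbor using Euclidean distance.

Distances: d(A) ≈ 10.0499, d(B) ≈ 10.2956, d(C) ≈ 6.0828. Nearest: C = (7, -1) with distance 6.0828.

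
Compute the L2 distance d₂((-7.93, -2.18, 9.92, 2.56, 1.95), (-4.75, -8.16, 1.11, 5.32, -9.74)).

√(Σ(x_i - y_i)²) = √((-7.93 - (-4.75))² + (-2.18 - (-8.16))² + (9.92 - 1.11)² + (2.56 - 5.32)² + (1.95 - (-9.74))²)
= √((-3.18)² + 5.98² + 8.81² + (-2.76)² + 11.69²) = √(10.1124 + 35.7604 + 77.6161 + 7.6176 + 136.6561) = √267.7626 ≈ 16.3635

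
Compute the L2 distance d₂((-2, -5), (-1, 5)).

√(Σ(x_i - y_i)²) = √((-2 - (-1))² + (-5 - 5)²)
= √((-1)² + (-10)²) = √(1 + 100) = √101 ≈ 10.0499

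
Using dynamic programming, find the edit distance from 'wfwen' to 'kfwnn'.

Let D[i][j] be the edit distance between the first i characters of 'wfwen' and the first j characters of 'kfwnn', with D[i][0] = i, D[0][j] = j, and D[i][j] = D[i-1][j-1] if the characters match, else 1 + min(D[i-1][j], D[i][j-1], D[i-1][j-1]). Filling the table (rows: prefixes of 'wfwen', columns: prefixes of 'kfwnn'):
     ε  k  f  w  n  n
  ε  0  1  2  3  4  5
  w  1  1  2  2  3  4
  f  2  2  1  2  3  4
  w  3  3  2  1  2  3
  e  4  4  3  2  2  3
  n  5  5  4  3  2  2
The bottom-right entry gives D[5][5] = 2, so no sequence of fewer than 2 edits works. Backtracking through the table gives one optimal edit sequence (2 edits):
  wfwen → kfwen (sub w→k @1)
  kfwen → kfwnn (sub e→n @4)
Edit distance = 2.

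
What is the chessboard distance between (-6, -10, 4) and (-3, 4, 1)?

max(|x_i - y_i|) = max(|-6 - (-3)|, |-10 - 4|, |4 - 1|) = max(3, 14, 3) = 14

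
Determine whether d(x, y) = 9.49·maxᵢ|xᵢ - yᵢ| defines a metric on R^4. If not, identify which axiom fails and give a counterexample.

Yes. The L∞ (Chebyshev) norm induces a metric on R^4, and multiplying a metric by a positive constant 9.49 > 0 preserves all four axioms: non-negativity (9.49·||x-y|| ≥ 0), identity (9.49·||x-y|| = 0 ⟺ ||x-y|| = 0 ⟺ x = y), symmetry (||x-y|| = ||y-x||), and the triangle inequality (9.49·||x-z|| ≤ 9.49·||x-y|| + 9.49·||y-z||). So d is a metric.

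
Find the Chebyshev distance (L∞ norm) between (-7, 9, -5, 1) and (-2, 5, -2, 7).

max(|x_i - y_i|) = max(|-7 - (-2)|, |9 - 5|, |-5 - (-2)|, |1 - 7|) = max(5, 4, 3, 6) = 6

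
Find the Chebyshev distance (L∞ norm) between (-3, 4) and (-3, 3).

max(|x_i - y_i|) = max(|-3 - (-3)|, |4 - 3|) = max(0, 1) = 1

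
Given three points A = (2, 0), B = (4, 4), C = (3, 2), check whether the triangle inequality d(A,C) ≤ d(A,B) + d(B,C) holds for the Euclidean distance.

d(A,B) = √(2² + 4²) = √20 ≈ 4.4721, d(B,C) = √(1² + 2²) = √5 ≈ 2.2361, d(A,C) = √(1² + 2²) = √5 ≈ 2.2361.
d(A,C) ≈ 2.2361 ≤ 4.4721 + 2.2361 = 6.7082. Triangle inequality is satisfied.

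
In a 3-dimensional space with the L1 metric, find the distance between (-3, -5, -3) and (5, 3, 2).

Σ|x_i - y_i| = |-3 - 5| + |-5 - 3| + |-3 - 2| = 8 + 8 + 5 = 21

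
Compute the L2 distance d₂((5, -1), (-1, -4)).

√(Σ(x_i - y_i)²) = √((5 - (-1))² + (-1 - (-4))²)
= √(6² + 3²) = √(36 + 9) = √45 ≈ 6.7082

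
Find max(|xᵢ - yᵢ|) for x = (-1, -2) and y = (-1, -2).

max(|x_i - y_i|) = max(|-1 - (-1)|, |-2 - (-2)|) = max(0, 0) = 0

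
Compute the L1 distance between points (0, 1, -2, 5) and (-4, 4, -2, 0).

Σ|x_i - y_i| = |0 - (-4)| + |1 - 4| + |-2 - (-2)| + |5 - 0| = 4 + 3 + 0 + 5 = 12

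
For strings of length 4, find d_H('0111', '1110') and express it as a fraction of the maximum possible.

Differing positions: 1, 4. Hamming distance = 2. The maximum possible Hamming distance for length-4 strings is 4, so d_H/4 = 2/4 = 0.5.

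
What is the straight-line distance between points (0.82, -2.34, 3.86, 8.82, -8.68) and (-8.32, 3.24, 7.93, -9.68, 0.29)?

√(Σ(x_i - y_i)²) = √((0.82 - (-8.32))² + (-2.34 - 3.24)² + (3.86 - 7.93)² + (8.82 - (-9.68))² + (-8.68 - 0.29)²)
= √(9.14² + (-5.58)² + (-4.07)² + 18.5² + (-8.97)²) = √(83.5396 + 31.1364 + 16.5649 + 342.25 + 80.4609) = √553.9518 ≈ 23.5362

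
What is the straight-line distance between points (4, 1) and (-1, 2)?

√(Σ(x_i - y_i)²) = √((4 - (-1))² + (1 - 2)²)
= √(5² + (-1)²) = √(25 + 1) = √26 ≈ 5.099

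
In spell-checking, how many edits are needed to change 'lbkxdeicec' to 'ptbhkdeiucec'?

Let D[i][j] be the edit distance between the first i characters of 'lbkxdeicec' and the first j characters of 'ptbhkdeiucec', with D[i][0] = i, D[0][j] = j, and D[i][j] = D[i-1][j-1] if the characters match, else 1 + min(D[i-1][j], D[i][j-1], D[i-1][j-1]). Filling the table (rows: prefixes of 'lbkxdeicec', columns: prefixes of 'ptbhkdeiucec'):
     ε  p  t  b  h  k  d  e  i  u  c  e  c
  ε  0  1  2  3  4  5  6  7  8  9 10 11 12
  l  1  1  2  3  4  5  6  7  8  9 10 11 12
  b  2  2  2  2  3  4  5  6  7  8  9 10 11
  k  3  3  3  3  3  3  4  5  6  7  8  9 10
  x  4  4  4  4  4  4  4  5  6  7  8  9 10
  d  5  5  5  5  5  5  4  5  6  7  8  9 10
  e  6  6  6  6  6  6  5  4  5  6  7  8  9
  i  7  7  7  7  7  7  6  5  4  5  6  7  8
  c  8  8  8  8  8  8  7  6  5  5  5  6  7
  e  9  9  9  9  9  9  8  7  6  6  6  5  6
  c 10 10 10 10 10 10  9  8  7  7  6  6  5
The bottom-right entry gives D[10][12] = 5, so no sequence of fewer than 5 edits works. Backtracking through the table gives one optimal edit sequence (5 edits):
  lbkxdeicec → plbkxdeicec (ins p @1)
  plbkxdeicec → ptbkxdeicec (sub l→t @2)
  ptbkxdeicec → ptbhxdeicec (sub k→h @4)
  ptbhxdeicec → ptbhkdeicec (sub x→k @5)
  ptbhkdeicec → ptbhkdeiucec (ins u @9)
Edit distance = 5.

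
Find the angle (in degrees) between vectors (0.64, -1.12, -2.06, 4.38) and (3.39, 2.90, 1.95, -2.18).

With u = (0.64, -1.12, -2.06, 4.38), v = (3.39, 2.90, 1.95, -2.18):
u·v = 0.64·3.39 + (-1.12)·2.9 + (-2.06)·1.95 + 4.38·(-2.18) = 2.1696 + (-3.248) + (-4.017) + (-9.5484) = -14.6438.
|u| = √(0.64² + (-1.12)² + (-2.06)² + 4.38²) = √(0.4096 + 1.2544 + 4.2436 + 19.1844) = √25.092, |v| = √(3.39² + 2.9² + 1.95² + (-2.18)²) = √(11.4921 + 8.41 + 3.8025 + 4.7524) = √28.457.
cos θ = (u·v)/(|u||v|) = -14.6438/(√25.092·√28.457) ≈ -0.548014
θ = arccos(-0.548014) ≈ 123.23°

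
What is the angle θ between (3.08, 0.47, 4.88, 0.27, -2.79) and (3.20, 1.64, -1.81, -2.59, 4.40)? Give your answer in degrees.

With u = (3.08, 0.47, 4.88, 0.27, -2.79), v = (3.20, 1.64, -1.81, -2.59, 4.40):
u·v = 3.08·3.2 + 0.47·1.64 + 4.88·(-1.81) + 0.27·(-2.59) + (-2.79)·4.4 = 9.856 + 0.7708 + (-8.8328) + (-0.6993) + (-12.276) = -11.1813.
|u| = √(3.08² + 0.47² + 4.88² + 0.27² + (-2.79)²) = √(9.4864 + 0.2209 + 23.8144 + 0.0729 + 7.7841) = √41.3787, |v| = √(3.2² + 1.64² + (-1.81)² + (-2.59)² + 4.4²) = √(10.24 + 2.6896 + 3.2761 + 6.7081 + 19.36) = √42.2738.
cos θ = (u·v)/(|u||v|) = -11.1813/(√41.3787·√42.2738) ≈ -0.267343
θ = arccos(-0.267343) ≈ 105.51°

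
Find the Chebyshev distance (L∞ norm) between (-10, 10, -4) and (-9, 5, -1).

max(|x_i - y_i|) = max(|-10 - (-9)|, |10 - 5|, |-4 - (-1)|) = max(1, 5, 3) = 5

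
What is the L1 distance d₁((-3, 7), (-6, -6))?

Σ|x_i - y_i| = |-3 - (-6)| + |7 - (-6)| = 3 + 13 = 16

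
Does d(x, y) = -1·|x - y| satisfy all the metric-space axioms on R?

No. With c = -1 < 0, d fails non-negativity: d(8, 11) = -1·|8 - 11| = -1·3 = -3 < 0.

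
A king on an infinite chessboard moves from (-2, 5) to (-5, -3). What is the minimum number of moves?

max(|x_i - y_i|) = max(|-2 - (-5)|, |5 - (-3)|) = max(3, 8) = 8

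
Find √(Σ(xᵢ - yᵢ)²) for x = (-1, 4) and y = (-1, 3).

√(Σ(x_i - y_i)²) = √((-1 - (-1))² + (4 - 3)²)
= √(0² + 1²) = √(0 + 1) = √1 = 1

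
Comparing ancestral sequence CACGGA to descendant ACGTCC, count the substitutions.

Differing positions: 1, 2, 3, 4, 5, 6. Hamming distance = 6.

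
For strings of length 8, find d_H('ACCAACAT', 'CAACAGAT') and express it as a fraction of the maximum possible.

Differing positions: 1, 2, 3, 4, 6. Hamming distance = 5. The maximum possible Hamming distance for length-8 strings is 8, so d_H/8 = 5/8 = 0.625.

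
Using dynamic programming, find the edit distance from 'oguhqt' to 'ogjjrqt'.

Let D[i][j] be the edit distance between the first i characters of 'oguhqt' and the first j characters of 'ogjjrqt', with D[i][0] = i, D[0][j] = j, and D[i][j] = D[i-1][j-1] if the characters match, else 1 + min(D[i-1][j], D[i][j-1], D[i-1][j-1]). Filling the table (rows: prefixes of 'oguhqt', columns: prefixes of 'ogjjrqt'):
     ε  o  g  j  j  r  q  t
  ε  0  1  2  3  4  5  6  7
  o  1  0  1  2  3  4  5  6
  g  2  1  0  1  2  3  4  5
  u  3  2  1  1  2  3  4  5
  h  4  3  2  2  2  3  4  5
  q  5  4  3  3  3  3  3  4
  t  6  5  4  4  4  4  4  3
The bottom-right entry gives D[6][7] = 3, so no sequence of fewer than 3 edits works. Backtracking through the table gives one optimal edit sequence (3 edits):
  oguhqt → ogjuhqt (ins j @3)
  ogjuhqt → ogjjhqt (sub u→j @4)
  ogjjhqt → ogjjrqt (sub h→r @5)
Edit distance = 3.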